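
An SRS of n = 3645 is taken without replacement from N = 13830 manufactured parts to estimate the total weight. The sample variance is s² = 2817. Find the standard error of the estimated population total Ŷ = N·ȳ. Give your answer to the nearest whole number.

10434

Var(Ŷ) = N²·Var(ȳ) = N²·(1 − n/N)·s²/n.
f = 3645/13830 = 0.26355748; Var(ȳ) = 0.73644252·2817/3645 = 0.56915187.
Var(Ŷ) = 13830² · 0.56915187 = 1.0886105 × 10^8.
SE(Ŷ) = √(1.0886105 × 10^8) = 10434.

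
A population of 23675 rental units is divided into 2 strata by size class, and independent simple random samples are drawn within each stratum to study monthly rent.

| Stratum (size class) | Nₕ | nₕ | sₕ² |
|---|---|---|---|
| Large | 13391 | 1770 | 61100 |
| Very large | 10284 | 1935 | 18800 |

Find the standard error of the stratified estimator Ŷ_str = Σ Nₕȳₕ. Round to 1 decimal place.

Var(Ŷ_str) = Σₕ Nₕ²(1 − fₕ)sₕ²/nₕ.
Large: 13391²·(1 − 1770/13391)·61100/1770 = 5.3718571 × 10^9.
Very large: 10284²·(1 − 1935/10284)·18800/1935 = 8.3420619 × 10^8.
Sum = 6.2060633 × 10^9.
SE = √(6.2060633 × 10^9) = 78778.6.

78778.6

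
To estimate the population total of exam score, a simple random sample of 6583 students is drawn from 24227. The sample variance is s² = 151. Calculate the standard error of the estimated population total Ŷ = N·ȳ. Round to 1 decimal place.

3131.3

Var(Ŷ) = N²·Var(ȳ) = N²·(1 − n/N)·s²/n.
f = 6583/24227 = 0.27172163; Var(ȳ) = 0.72827837·151/6583 = 0.016705155.
Var(Ŷ) = 24227² · 0.016705155 = 9.8050494 × 10^6.
SE(Ŷ) = √(9.8050494 × 10^6) = 3131.3.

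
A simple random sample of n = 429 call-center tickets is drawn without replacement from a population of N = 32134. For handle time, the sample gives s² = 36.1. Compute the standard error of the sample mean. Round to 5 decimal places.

0.28814

Under SRS without replacement, Var(ȳ) = (1 − f)·s²/n with f = n/N = 429/32134 = 0.01335035.
Var(ȳ) = (1 − 0.01335035)·36.1/429 = 0.98664965·0.084149184 = 0.083025763.
SE(ȳ) = √(0.083025763) = 0.28814.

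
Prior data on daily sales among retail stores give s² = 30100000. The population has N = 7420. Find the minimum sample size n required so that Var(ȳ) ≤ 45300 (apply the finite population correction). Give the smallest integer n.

610

Without fpc, n₀ = s²/D = 30100000/45300 = 664.4592.
With fpc, (1 − n/N)·s²/n ≤ D requires n ≥ n₀/(1 + n₀/N) = 664.4592/(1 + 664.4592/7420) = 609.8475.
Rounding up, n = 610.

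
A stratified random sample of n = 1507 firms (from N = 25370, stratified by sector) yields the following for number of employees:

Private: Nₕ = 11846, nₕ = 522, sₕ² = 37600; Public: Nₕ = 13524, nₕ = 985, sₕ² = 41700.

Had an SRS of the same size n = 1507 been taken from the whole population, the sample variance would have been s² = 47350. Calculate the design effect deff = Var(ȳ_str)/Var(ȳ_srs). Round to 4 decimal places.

Var(ȳ_str) = Σ Wₕ²(1−fₕ)sₕ²/nₕ with Wₕ = Nₕ/25370:
  Private: (11846/25370)²·(1−522/11846)·37600/522 = 15.012326
  Public: (13524/25370)²·(1−985/13524)·41700/985 = 11.153905
  → Var(ȳ_str) = 26.166231.
Var(ȳ_srs) = (1 − 1507/25370)·47350/1507 = 29.553662.
deff = 26.166231 / 29.553662 = 0.8854.

0.8854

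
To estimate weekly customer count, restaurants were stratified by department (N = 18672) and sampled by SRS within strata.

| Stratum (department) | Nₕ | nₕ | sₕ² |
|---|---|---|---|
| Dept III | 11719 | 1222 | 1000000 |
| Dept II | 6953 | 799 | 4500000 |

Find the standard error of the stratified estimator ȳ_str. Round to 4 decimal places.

Var(ȳ_str) = Σₕ Wₕ²(1 − fₕ)sₕ²/nₕ with Wₕ = Nₕ/N, N = 18672.
Dept III: Wₕ = 0.62762425; term = 0.62762425²·(1 − 0.10427511)·1000000/1222 = 288.73728.
Dept II: Wₕ = 0.37237575; term = 0.37237575²·(1 − 0.11491443)·4500000/799 = 691.21599.
Sum = 979.95327.
SE = √(979.95327) = 31.3042.

31.3042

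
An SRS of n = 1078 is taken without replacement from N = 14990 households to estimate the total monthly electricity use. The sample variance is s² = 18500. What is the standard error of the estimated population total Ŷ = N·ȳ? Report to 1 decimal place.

Var(Ŷ) = N²·Var(ȳ) = N²·(1 − n/N)·s²/n.
f = 1078/14990 = 0.07191461; Var(ȳ) = 0.92808539·18500/1078 = 15.927254.
Var(Ŷ) = 14990² · 15.927254 = 3.5788556 × 10^9.
SE(Ŷ) = √(3.5788556 × 10^9) = 59823.5.

59823.5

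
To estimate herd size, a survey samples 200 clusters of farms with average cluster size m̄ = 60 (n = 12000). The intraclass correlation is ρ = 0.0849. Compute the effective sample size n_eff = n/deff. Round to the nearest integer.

deff = 1 + (60 − 1)·0.0849 = 1 + 5.0091 = 6.0091.
n_eff = 12000 / 6.0091 = 1997.

1997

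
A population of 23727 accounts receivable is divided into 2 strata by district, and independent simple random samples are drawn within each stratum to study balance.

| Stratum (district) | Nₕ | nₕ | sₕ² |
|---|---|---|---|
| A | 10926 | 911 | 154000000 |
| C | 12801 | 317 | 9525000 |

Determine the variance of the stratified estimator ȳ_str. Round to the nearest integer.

Var(ȳ_str) = Σₕ Wₕ²(1 − fₕ)sₕ²/nₕ with Wₕ = Nₕ/N, N = 23727.
A: Wₕ = 0.46048805; term = 0.46048805²·(1 − 0.08337910)·154000000/911 = 32857.07.
C: Wₕ = 0.53951195; term = 0.53951195²·(1 − 0.02476369)·9525000/317 = 8529.385.
Sum = 41386.455.

41386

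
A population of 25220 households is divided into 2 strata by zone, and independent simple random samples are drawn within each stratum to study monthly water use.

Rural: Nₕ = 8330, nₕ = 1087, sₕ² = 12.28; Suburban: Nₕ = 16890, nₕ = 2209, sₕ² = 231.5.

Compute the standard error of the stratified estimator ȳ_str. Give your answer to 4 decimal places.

Var(ȳ_str) = Σₕ Wₕ²(1 − fₕ)sₕ²/nₕ with Wₕ = Nₕ/N, N = 25220.
Rural: Wₕ = 0.33029342; term = 0.33029342²·(1 − 0.13049220)·12.28/1087 = 0.0010716233.
Suburban: Wₕ = 0.66970658; term = 0.66970658²·(1 − 0.13078745)·231.5/2209 = 0.040855488.
Sum = 0.041927111.
SE = √(0.041927111) = 0.2048.

0.2048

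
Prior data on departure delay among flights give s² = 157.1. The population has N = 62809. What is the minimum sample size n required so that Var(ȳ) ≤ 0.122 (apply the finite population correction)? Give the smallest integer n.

1262

Without fpc, n₀ = s²/D = 157.1/0.122 = 1287.7049.
With fpc, (1 − n/N)·s²/n ≤ D requires n ≥ n₀/(1 + n₀/N) = 1287.7049/(1 + 1287.7049/62809) = 1261.8349.
Rounding up, n = 1262.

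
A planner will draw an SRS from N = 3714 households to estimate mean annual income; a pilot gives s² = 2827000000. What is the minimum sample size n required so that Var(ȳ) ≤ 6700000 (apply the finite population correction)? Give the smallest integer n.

379

Without fpc, n₀ = s²/D = 2827000000/6700000 = 421.9403.
With fpc, (1 − n/N)·s²/n ≤ D requires n ≥ n₀/(1 + n₀/N) = 421.9403/(1 + 421.9403/3714) = 378.8948.
Rounding up, n = 379.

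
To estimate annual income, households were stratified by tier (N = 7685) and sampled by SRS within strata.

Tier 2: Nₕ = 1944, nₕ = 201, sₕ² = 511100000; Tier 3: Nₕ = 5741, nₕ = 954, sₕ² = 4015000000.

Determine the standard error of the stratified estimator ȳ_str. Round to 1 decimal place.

Var(ȳ_str) = Σₕ Wₕ²(1 − fₕ)sₕ²/nₕ with Wₕ = Nₕ/N, N = 7685.
Tier 2: Wₕ = 0.25296031; term = 0.25296031²·(1 − 0.10339506)·511100000/201 = 145886.71.
Tier 3: Wₕ = 0.74703969; term = 0.74703969²·(1 − 0.16617314)·4015000000/954 = 1.9583955 × 10^6.
Sum = 2.1042822 × 10^6.
SE = √(2.1042822 × 10^6) = 1450.6.

1450.6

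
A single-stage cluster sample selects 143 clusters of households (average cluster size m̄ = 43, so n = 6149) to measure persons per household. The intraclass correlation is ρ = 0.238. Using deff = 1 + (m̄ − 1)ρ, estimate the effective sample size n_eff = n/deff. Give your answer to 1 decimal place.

559.2

deff = 1 + (43 − 1)·0.238 = 1 + 9.996 = 10.996.
n_eff = 6149 / 10.996 = 559.2.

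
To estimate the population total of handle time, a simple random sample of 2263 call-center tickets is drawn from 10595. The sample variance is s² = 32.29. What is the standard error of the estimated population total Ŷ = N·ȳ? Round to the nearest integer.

Var(Ŷ) = N²·Var(ȳ) = N²·(1 − n/N)·s²/n.
f = 2263/10595 = 0.21359132; Var(ȳ) = 0.78640868·32.29/2263 = 0.011221006.
Var(Ŷ) = 10595² · 0.011221006 = 1.2596031 × 10^6.
SE(Ŷ) = √(1.2596031 × 10^6) = 1122.

1122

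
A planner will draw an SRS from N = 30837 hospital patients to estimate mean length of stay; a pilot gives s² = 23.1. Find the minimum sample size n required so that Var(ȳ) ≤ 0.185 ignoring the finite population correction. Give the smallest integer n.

125

Without fpc, n₀ = s²/D = 23.1/0.185 = 124.8649.
Rounding up, n = 125.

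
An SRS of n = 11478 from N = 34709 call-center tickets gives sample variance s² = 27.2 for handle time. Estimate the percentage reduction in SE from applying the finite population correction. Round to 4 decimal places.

18.1888

f = n/N = 11478/34709 = 0.33069233.
SE_no-fpc = √(s²/n) = 0.048680087; SE_fpc = √((1−f)s²/n) = 0.039825776.
Ratio = √(1−f) = 0.81811226. Reduction = 100·(1 − 0.81811226) = 18.1888%.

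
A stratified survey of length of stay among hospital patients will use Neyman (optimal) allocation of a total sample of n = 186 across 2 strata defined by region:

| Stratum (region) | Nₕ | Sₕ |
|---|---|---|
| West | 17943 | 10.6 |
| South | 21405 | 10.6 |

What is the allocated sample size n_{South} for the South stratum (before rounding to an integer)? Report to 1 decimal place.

101.2

Neyman allocation: nₕ = n·NₕSₕ / Σⱼ NⱼSⱼ.
Σ NⱼSⱼ = 17943·10.6 + 21405·10.6 = 417088.8.
n_{South} = 186·21405·10.6 / 417088.8 = 101.2.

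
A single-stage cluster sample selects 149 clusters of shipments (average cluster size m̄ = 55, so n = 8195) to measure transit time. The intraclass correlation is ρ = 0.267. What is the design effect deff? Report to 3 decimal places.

deff = 1 + (55 − 1)·0.267 = 1 + 14.418 = 15.418.

15.418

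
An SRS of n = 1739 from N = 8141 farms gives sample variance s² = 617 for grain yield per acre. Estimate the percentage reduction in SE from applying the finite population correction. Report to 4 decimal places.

11.3214

f = n/N = 1739/8141 = 0.21361012.
SE_no-fpc = √(s²/n) = 0.59565226; SE_fpc = √((1−f)s²/n) = 0.52821624.
Ratio = √(1−f) = 0.88678626. Reduction = 100·(1 − 0.88678626) = 11.3214%.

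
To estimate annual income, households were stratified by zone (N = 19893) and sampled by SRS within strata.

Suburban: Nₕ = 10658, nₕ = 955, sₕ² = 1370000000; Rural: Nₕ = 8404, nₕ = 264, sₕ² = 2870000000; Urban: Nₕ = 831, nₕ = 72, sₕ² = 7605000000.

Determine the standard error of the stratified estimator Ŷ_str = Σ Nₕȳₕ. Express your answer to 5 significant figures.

Var(Ŷ_str) = Σₕ Nₕ²(1 − fₕ)sₕ²/nₕ.
Suburban: 10658²·(1 − 955/10658)·1370000000/955 = 1.4835389 × 10^14.
Rural: 8404²·(1 − 264/8404)·2870000000/264 = 7.4368397 × 10^14.
Urban: 831²·(1 − 72/831)·7605000000/72 = 6.6620751 × 10^13.
Sum = 9.5865861 × 10^14.
SE = √(9.5865861 × 10^14) = 3.0962 × 10^7.

3.0962 × 10^7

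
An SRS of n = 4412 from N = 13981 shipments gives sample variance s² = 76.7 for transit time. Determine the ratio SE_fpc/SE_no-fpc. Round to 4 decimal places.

f = n/N = 4412/13981 = 0.31557113.
SE_no-fpc = √(s²/n) = 0.13184994; SE_fpc = √((1−f)s²/n) = 0.10907974.
Ratio = √(1−f) = 0.82730216.

0.8273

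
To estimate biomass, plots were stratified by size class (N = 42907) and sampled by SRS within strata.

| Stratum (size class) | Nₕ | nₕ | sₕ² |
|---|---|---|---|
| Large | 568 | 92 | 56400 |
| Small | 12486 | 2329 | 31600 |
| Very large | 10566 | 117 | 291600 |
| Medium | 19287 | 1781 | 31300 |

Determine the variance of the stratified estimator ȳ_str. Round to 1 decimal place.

Var(ȳ_str) = Σₕ Wₕ²(1 − fₕ)sₕ²/nₕ with Wₕ = Nₕ/N, N = 42907.
Large: Wₕ = 0.01323793; term = 0.01323793²·(1 − 0.16197183)·56400/92 = 0.090030625.
Small: Wₕ = 0.29100147; term = 0.29100147²·(1 − 0.18652891)·31600/2329 = 0.93465229.
Very large: Wₕ = 0.24625353; term = 0.24625353²·(1 − 0.01107325)·291600/117 = 149.46197.
Medium: Wₕ = 0.44950707; term = 0.44950707²·(1 − 0.09234199)·31300/1781 = 3.2231144.
Sum = 153.70977.

153.7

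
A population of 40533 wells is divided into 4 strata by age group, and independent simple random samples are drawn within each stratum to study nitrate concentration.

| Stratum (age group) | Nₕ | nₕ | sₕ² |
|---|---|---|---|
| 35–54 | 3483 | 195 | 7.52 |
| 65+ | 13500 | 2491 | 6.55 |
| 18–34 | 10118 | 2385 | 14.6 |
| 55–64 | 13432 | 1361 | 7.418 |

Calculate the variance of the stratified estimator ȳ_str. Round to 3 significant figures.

Var(ȳ_str) = Σₕ Wₕ²(1 − fₕ)sₕ²/nₕ with Wₕ = Nₕ/N, N = 40533.
35–54: Wₕ = 0.08592998; term = 0.08592998²·(1 − 0.05598622)·7.52/195 = 2.6881346 × 10^-4.
65+: Wₕ = 0.33306195; term = 0.33306195²·(1 − 0.18451852)·6.55/2491 = 2.3786564 × 10^-4.
18–34: Wₕ = 0.24962376; term = 0.24962376²·(1 − 0.23571852)·14.6/2385 = 2.915343 × 10^-4.
55–64: Wₕ = 0.33138430; term = 0.33138430²·(1 − 0.10132519)·7.418/1361 = 5.3789207 × 10^-4.
Sum = 0.0013361055.

0.00134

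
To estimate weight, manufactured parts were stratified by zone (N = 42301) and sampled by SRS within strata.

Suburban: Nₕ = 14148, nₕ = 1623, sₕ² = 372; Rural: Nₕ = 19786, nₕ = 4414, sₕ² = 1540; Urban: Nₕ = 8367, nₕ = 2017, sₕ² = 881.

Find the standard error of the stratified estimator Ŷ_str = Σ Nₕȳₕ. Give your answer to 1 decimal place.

Var(Ŷ_str) = Σₕ Nₕ²(1 − fₕ)sₕ²/nₕ.
Suburban: 14148²·(1 − 1623/14148)·372/1623 = 4.0616005 × 10^7.
Rural: 19786²·(1 − 4414/19786)·1540/4414 = 1.06115 × 10^8.
Urban: 8367²·(1 − 2017/8367)·881/2017 = 2.3206706 × 10^7.
Sum = 1.6993771 × 10^8.
SE = √(1.6993771 × 10^8) = 13036.0.

13036.0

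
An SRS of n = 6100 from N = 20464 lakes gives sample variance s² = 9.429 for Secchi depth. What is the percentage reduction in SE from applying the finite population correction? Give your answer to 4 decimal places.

f = n/N = 6100/20464 = 0.29808444.
SE_no-fpc = √(s²/n) = 0.039315871; SE_fpc = √((1−f)s²/n) = 0.032938994.
Ratio = √(1−f) = 0.83780401. Reduction = 100·(1 − 0.83780401) = 16.2196%.

16.2196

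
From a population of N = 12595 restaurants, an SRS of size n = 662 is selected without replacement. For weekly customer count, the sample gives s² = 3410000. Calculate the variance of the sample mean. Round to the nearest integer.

4880

Under SRS without replacement, Var(ȳ) = (1 − f)·s²/n with f = n/N = 662/12595 = 0.05256054.
Var(ȳ) = (1 − 0.05256054)·3410000/662 = 0.94743946·5151.0574 = 4880.315.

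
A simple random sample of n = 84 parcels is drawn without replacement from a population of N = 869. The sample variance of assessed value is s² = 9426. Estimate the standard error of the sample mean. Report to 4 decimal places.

Under SRS without replacement, Var(ȳ) = (1 − f)·s²/n with f = n/N = 84/869 = 0.09666283.
Var(ȳ) = (1 − 0.09666283)·9426/84 = 0.90333717·112.21429 = 101.36734.
SE(ȳ) = √(101.36734) = 10.0681.

10.0681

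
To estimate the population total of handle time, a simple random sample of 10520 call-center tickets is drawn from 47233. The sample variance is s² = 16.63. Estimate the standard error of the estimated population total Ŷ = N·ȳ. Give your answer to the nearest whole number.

1656

Var(Ŷ) = N²·Var(ȳ) = N²·(1 − n/N)·s²/n.
f = 10520/47233 = 0.22272564; Var(ȳ) = 0.77727436·16.63/10520 = 0.0012287141.
Var(Ŷ) = 47233² · 0.0012287141 = 2.7412074 × 10^6.
SE(Ŷ) = √(2.7412074 × 10^6) = 1656.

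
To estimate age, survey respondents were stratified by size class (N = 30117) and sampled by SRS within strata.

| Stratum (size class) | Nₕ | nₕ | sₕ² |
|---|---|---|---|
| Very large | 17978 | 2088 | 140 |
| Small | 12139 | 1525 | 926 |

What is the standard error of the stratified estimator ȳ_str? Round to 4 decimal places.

0.3277

Var(ȳ_str) = Σₕ Wₕ²(1 − fₕ)sₕ²/nₕ with Wₕ = Nₕ/N, N = 30117.
Very large: Wₕ = 0.59693861; term = 0.59693861²·(1 − 0.11614195)·140/2088 = 0.021117349.
Small: Wₕ = 0.40306139; term = 0.40306139²·(1 − 0.12562814)·926/1525 = 0.086254094.
Sum = 0.10737144.
SE = √(0.10737144) = 0.3277.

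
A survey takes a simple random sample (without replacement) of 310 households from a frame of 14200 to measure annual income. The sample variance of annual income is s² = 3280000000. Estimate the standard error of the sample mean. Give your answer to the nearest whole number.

Under SRS without replacement, Var(ȳ) = (1 − f)·s²/n with f = n/N = 310/14200 = 0.02183099.
Var(ȳ) = (1 − 0.02183099)·3280000000/310 = 0.97816901·1.0580645 × 10^7 = 1.0349659 × 10^7.
SE(ȳ) = √(1.0349659 × 10^7) = 3217.

3217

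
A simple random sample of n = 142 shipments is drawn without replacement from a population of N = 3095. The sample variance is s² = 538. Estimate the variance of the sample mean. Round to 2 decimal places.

Under SRS without replacement, Var(ȳ) = (1 − f)·s²/n with f = n/N = 142/3095 = 0.04588045.
Var(ȳ) = (1 − 0.04588045)·538/142 = 0.95411955·3.7887324 = 3.6149036.

3.61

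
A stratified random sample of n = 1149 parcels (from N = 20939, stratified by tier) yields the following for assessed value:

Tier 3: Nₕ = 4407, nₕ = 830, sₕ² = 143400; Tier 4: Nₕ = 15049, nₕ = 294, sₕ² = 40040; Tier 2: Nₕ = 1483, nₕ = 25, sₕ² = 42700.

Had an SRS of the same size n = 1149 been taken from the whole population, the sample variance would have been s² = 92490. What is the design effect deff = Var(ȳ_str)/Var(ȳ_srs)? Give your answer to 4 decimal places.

1.0990

Var(ȳ_str) = Σ Wₕ²(1−fₕ)sₕ²/nₕ with Wₕ = Nₕ/20939:
  Tier 3: (4407/20939)²·(1−830/4407)·143400/830 = 6.2118531
  Tier 4: (15049/20939)²·(1−294/15049)·40040/294 = 68.973414
  Tier 2: (1483/20939)²·(1−25/1483)·42700/25 = 8.4231526
  → Var(ȳ_str) = 83.60842.
Var(ȳ_srs) = (1 − 1149/20939)·92490/1149 = 76.078967.
deff = 83.60842 / 76.078967 = 1.0990.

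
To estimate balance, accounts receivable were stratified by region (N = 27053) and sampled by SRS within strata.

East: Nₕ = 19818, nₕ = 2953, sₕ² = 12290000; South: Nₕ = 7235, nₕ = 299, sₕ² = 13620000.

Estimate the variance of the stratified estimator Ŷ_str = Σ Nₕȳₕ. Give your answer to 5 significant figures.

Var(Ŷ_str) = Σₕ Nₕ²(1 − fₕ)sₕ²/nₕ.
East: 19818²·(1 − 2953/19818)·12290000/2953 = 1.3910239 × 10^12.
South: 7235²·(1 − 299/7235)·13620000/299 = 2.2858806 × 10^12.
Sum = 3.6769045 × 10^12.

3.6769 × 10^12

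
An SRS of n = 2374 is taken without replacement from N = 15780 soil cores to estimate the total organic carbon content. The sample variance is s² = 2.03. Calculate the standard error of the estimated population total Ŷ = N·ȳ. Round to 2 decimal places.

425.32

Var(Ŷ) = N²·Var(ȳ) = N²·(1 − n/N)·s²/n.
f = 2374/15780 = 0.15044360; Var(ȳ) = 0.84955640·2.03/2374 = 7.2645303 × 10^-4.
Var(Ŷ) = 15780² · (7.2645303 × 10^-4) = 180892.91.
SE(Ŷ) = √(180892.91) = 425.32.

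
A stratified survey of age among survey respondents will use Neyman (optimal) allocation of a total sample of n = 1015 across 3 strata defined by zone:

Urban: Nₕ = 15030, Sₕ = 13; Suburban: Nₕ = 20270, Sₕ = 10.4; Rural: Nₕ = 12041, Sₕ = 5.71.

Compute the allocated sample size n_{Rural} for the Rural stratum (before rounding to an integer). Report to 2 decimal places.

Neyman allocation: nₕ = n·NₕSₕ / Σⱼ NⱼSⱼ.
Σ NⱼSⱼ = 15030·13 + 20270·10.4 + 12041·5.71 = 474952.11.
n_{Rural} = 1015·12041·5.71 / 474952.11 = 146.93.

146.93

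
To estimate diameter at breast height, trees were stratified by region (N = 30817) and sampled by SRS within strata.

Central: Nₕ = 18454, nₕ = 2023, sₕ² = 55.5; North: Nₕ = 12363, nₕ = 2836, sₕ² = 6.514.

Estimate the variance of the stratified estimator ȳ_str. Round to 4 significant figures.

Var(ȳ_str) = Σₕ Wₕ²(1 − fₕ)sₕ²/nₕ with Wₕ = Nₕ/N, N = 30817.
Central: Wₕ = 0.59882532; term = 0.59882532²·(1 − 0.10962393)·55.5/2023 = 0.0087593301.
North: Wₕ = 0.40117468; term = 0.40117468²·(1 − 0.22939416)·6.514/2836 = 2.8486615 × 10^-4.
Sum = 0.0090441963.

0.009044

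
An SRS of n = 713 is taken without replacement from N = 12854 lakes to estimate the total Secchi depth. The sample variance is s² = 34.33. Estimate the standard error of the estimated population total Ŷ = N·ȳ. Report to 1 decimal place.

2741.2

Var(Ŷ) = N²·Var(ȳ) = N²·(1 − n/N)·s²/n.
f = 713/12854 = 0.05546911; Var(ȳ) = 0.94453089·34.33/713 = 0.045477904.
Var(Ŷ) = 12854² · 0.045477904 = 7.5141011 × 10^6.
SE(Ŷ) = √(7.5141011 × 10^6) = 2741.2.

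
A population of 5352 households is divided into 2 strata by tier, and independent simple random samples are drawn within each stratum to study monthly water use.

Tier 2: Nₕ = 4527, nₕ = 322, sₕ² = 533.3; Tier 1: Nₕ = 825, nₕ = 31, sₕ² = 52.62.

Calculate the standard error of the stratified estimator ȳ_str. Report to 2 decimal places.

1.07

Var(ȳ_str) = Σₕ Wₕ²(1 − fₕ)sₕ²/nₕ with Wₕ = Nₕ/N, N = 5352.
Tier 2: Wₕ = 0.84585202; term = 0.84585202²·(1 − 0.07112878)·533.3/322 = 1.1006773.
Tier 1: Wₕ = 0.15414798; term = 0.15414798²·(1 − 0.03757576)·52.62/31 = 0.038817842.
Sum = 1.1394951.
SE = √(1.1394951) = 1.07.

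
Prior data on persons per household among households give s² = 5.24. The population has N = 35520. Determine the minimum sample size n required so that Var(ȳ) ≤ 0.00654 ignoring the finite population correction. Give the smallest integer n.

Without fpc, n₀ = s²/D = 5.24/0.00654 = 801.2232.
Rounding up, n = 802.

802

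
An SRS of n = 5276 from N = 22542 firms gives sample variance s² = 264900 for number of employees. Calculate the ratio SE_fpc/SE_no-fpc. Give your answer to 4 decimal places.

f = n/N = 5276/22542 = 0.23405199.
SE_no-fpc = √(s²/n) = 7.085795; SE_fpc = √((1−f)s²/n) = 6.2013784.
Ratio = √(1−f) = 0.87518456.

0.8752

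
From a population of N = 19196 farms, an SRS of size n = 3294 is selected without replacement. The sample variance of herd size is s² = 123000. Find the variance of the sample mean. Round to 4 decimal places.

Under SRS without replacement, Var(ȳ) = (1 − f)·s²/n with f = n/N = 3294/19196 = 0.17159825.
Var(ȳ) = (1 − 0.17159825)·123000/3294 = 0.82840175·37.340619 = 30.933034.

30.9330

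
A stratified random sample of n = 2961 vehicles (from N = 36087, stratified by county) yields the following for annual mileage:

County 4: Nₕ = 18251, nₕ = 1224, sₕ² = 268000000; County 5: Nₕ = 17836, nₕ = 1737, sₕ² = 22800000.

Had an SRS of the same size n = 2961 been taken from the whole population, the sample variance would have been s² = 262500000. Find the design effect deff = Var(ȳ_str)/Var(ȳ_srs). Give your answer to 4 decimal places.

Var(ȳ_str) = Σ Wₕ²(1−fₕ)sₕ²/nₕ with Wₕ = Nₕ/36087:
  County 4: (18251/36087)²·(1−1224/18251)·268000000/1224 = 52248.836
  County 5: (17836/36087)²·(1−1737/17836)·22800000/1737 = 2894.2086
  → Var(ȳ_str) = 55143.045.
Var(ȳ_srs) = (1 − 2961/36087)·262500000/2961 = 81378.395.
deff = 55143.045 / 81378.395 = 0.6776.

0.6776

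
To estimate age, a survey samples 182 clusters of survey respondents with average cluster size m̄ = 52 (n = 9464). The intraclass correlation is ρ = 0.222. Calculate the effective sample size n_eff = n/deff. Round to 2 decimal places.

deff = 1 + (52 − 1)·0.222 = 1 + 11.322 = 12.322.
n_eff = 9464 / 12.322 = 768.06.

768.06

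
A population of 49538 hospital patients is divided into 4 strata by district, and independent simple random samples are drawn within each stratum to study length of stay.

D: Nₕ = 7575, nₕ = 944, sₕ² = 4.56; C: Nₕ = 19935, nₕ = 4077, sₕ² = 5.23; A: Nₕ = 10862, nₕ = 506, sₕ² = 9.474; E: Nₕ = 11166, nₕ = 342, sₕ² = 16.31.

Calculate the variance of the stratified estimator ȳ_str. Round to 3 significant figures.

Var(ȳ_str) = Σₕ Wₕ²(1 − fₕ)sₕ²/nₕ with Wₕ = Nₕ/N, N = 49538.
D: Wₕ = 0.15291292; term = 0.15291292²·(1 − 0.12462046)·4.56/944 = 9.8872969 × 10^-5.
C: Wₕ = 0.40241835; term = 0.40241835²·(1 − 0.20451467)·5.23/4077 = 1.6525275 × 10^-4.
A: Wₕ = 0.21926602; term = 0.21926602²·(1 − 0.04658442)·9.474/506 = 8.5823805 × 10^-4.
E: Wₕ = 0.22540272; term = 0.22540272²·(1 − 0.03062869)·16.31/342 = 0.0023487475.
Sum = 0.0034711113.

0.00347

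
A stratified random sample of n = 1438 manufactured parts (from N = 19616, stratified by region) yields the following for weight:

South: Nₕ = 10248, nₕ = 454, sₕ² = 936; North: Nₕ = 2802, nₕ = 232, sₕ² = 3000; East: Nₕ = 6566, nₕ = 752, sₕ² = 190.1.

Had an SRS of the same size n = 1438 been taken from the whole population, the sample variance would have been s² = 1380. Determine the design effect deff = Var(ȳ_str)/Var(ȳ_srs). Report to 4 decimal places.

0.9050

Var(ȳ_str) = Σ Wₕ²(1−fₕ)sₕ²/nₕ with Wₕ = Nₕ/19616:
  South: (10248/19616)²·(1−454/10248)·936/454 = 0.53777215
  North: (2802/19616)²·(1−232/2802)·3000/232 = 0.24199903
  East: (6566/19616)²·(1−752/6566)·190.1/752 = 0.025079523
  → Var(ȳ_str) = 0.8048507.
Var(ȳ_srs) = (1 − 1438/19616)·1380/1438 = 0.88931547.
deff = 0.8048507 / 0.88931547 = 0.9050.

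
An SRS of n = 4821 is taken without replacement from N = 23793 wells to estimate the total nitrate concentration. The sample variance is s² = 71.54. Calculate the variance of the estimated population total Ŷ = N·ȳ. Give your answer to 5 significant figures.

6.6984 × 10^6

Var(Ŷ) = N²·Var(ȳ) = N²·(1 − n/N)·s²/n.
f = 4821/23793 = 0.20262262; Var(ȳ) = 0.79737738·71.54/4821 = 0.011832478.
Var(Ŷ) = 23793² · 0.011832478 = 6.6984468 × 10^6.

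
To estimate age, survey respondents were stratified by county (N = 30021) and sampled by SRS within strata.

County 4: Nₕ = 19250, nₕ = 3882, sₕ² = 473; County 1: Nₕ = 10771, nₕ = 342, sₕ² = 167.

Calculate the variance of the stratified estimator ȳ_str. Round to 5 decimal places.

Var(ȳ_str) = Σₕ Wₕ²(1 − fₕ)sₕ²/nₕ with Wₕ = Nₕ/N, N = 30021.
County 4: Wₕ = 0.64121781; term = 0.64121781²·(1 − 0.20166234)·473/3882 = 0.039994787.
County 1: Wₕ = 0.35878219; term = 0.35878219²·(1 − 0.03175193)·167/342 = 0.060860953.
Sum = 0.10085574.

0.10086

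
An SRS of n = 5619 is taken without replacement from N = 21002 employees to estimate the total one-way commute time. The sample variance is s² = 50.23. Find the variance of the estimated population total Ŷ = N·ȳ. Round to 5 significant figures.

2.8881 × 10^6

Var(Ŷ) = N²·Var(ȳ) = N²·(1 − n/N)·s²/n.
f = 5619/21002 = 0.26754595; Var(ȳ) = 0.73245405·50.23/5619 = 0.0065476361.
Var(Ŷ) = 21002² · 0.0065476361 = 2.8880575 × 10^6.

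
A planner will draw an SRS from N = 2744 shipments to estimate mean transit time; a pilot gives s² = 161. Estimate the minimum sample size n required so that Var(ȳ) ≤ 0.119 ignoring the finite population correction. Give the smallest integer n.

1353

Without fpc, n₀ = s²/D = 161/0.119 = 1352.9412.
Rounding up, n = 1353.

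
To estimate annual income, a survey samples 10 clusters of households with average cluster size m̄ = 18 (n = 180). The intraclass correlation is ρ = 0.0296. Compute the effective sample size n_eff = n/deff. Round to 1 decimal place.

119.7

deff = 1 + (18 − 1)·0.0296 = 1 + 0.5032 = 1.5032.
n_eff = 180 / 1.5032 = 119.7.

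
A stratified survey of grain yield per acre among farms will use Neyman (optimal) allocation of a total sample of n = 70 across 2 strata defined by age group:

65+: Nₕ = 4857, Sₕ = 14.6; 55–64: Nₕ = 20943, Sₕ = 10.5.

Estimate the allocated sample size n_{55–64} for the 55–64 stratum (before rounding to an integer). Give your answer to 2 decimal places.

Neyman allocation: nₕ = n·NₕSₕ / Σⱼ NⱼSⱼ.
Σ NⱼSⱼ = 4857·14.6 + 20943·10.5 = 290813.7.
n_{55–64} = 70·20943·10.5 / 290813.7 = 52.93.

52.93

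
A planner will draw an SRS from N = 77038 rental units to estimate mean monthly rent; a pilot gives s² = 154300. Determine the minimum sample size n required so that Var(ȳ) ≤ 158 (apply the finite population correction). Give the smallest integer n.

965

Without fpc, n₀ = s²/D = 154300/158 = 976.5823.
With fpc, (1 − n/N)·s²/n ≤ D requires n ≥ n₀/(1 + n₀/N) = 976.5823/(1 + 976.5823/77038) = 964.3575.
Rounding up, n = 965.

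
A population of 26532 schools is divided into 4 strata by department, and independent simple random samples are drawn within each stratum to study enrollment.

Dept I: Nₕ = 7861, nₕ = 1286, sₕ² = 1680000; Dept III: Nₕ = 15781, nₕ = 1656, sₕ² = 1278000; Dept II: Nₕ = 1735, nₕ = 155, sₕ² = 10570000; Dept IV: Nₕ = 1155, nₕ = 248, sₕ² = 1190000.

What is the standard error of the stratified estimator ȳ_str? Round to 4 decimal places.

Var(ȳ_str) = Σₕ Wₕ²(1 − fₕ)sₕ²/nₕ with Wₕ = Nₕ/N, N = 26532.
Dept I: Wₕ = 0.29628373; term = 0.29628373²·(1 − 0.16359242)·1680000/1286 = 95.918392.
Dept III: Wₕ = 0.59479120; term = 0.59479120²·(1 − 0.10493632)·1278000/1656 = 244.37317.
Dept II: Wₕ = 0.06539273; term = 0.06539273²·(1 − 0.08933718)·10570000/155 = 265.5583.
Dept IV: Wₕ = 0.04353234; term = 0.04353234²·(1 − 0.21471861)·1190000/248 = 7.1407623.
Sum = 612.99062.
SE = √(612.99062) = 24.7586.

24.7586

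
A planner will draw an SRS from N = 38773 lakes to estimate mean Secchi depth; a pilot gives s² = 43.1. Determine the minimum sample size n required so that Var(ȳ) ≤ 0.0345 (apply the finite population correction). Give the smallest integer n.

Without fpc, n₀ = s²/D = 43.1/0.0345 = 1249.2754.
With fpc, (1 − n/N)·s²/n ≤ D requires n ≥ n₀/(1 + n₀/N) = 1249.2754/(1 + 1249.2754/38773) = 1210.2799.
Rounding up, n = 1211.

1211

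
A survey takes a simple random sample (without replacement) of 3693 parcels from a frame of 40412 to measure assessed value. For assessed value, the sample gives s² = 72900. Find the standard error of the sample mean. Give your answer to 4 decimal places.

4.2351

Under SRS without replacement, Var(ȳ) = (1 − f)·s²/n with f = n/N = 3693/40412 = 0.09138375.
Var(ȳ) = (1 − 0.09138375)·72900/3693 = 0.90861625·19.740049 = 17.936129.
SE(ȳ) = √(17.936129) = 4.2351.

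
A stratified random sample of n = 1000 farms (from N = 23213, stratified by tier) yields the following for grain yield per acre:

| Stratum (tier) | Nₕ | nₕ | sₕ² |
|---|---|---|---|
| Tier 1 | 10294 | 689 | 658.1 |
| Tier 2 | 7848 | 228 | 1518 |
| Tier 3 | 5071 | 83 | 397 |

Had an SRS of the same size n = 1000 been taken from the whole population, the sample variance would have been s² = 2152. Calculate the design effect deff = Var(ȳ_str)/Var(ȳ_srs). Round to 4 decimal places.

0.5530

Var(ȳ_str) = Σ Wₕ²(1−fₕ)sₕ²/nₕ with Wₕ = Nₕ/23213:
  Tier 1: (10294/23213)²·(1−689/10294)·658.1/689 = 0.17526357
  Tier 2: (7848/23213)²·(1−228/7848)·1518/228 = 0.73890456
  Tier 3: (5071/23213)²·(1−83/5071)·397/83 = 0.2245277
  → Var(ȳ_str) = 1.1386958.
Var(ȳ_srs) = (1 − 1000/23213)·2152/1000 = 2.0592933.
deff = 1.1386958 / 2.0592933 = 0.5530.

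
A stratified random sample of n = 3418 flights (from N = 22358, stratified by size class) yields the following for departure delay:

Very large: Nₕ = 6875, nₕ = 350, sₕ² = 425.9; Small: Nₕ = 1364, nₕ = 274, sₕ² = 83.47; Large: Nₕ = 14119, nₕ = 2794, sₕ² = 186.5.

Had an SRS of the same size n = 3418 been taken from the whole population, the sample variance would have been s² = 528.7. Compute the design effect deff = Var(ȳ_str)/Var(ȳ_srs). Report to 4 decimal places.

1.0032

Var(ȳ_str) = Σ Wₕ²(1−fₕ)sₕ²/nₕ with Wₕ = Nₕ/22358:
  Very large: (6875/22358)²·(1−350/6875)·425.9/350 = 0.10920107
  Small: (1364/22358)²·(1−274/1364)·83.47/274 = 9.0605553 × 10^-4
  Large: (14119/22358)²·(1−2794/14119)·186.5/2794 = 0.021351514
  → Var(ȳ_str) = 0.13145864.
Var(ȳ_srs) = (1 − 3418/22358)·528.7/3418 = 0.13103408.
deff = 0.13145864 / 0.13103408 = 1.0032.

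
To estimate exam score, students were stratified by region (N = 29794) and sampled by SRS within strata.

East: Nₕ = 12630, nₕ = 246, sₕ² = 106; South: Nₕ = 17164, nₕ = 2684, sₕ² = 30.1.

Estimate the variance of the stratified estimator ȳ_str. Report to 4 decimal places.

Var(ȳ_str) = Σₕ Wₕ²(1 − fₕ)sₕ²/nₕ with Wₕ = Nₕ/N, N = 29794.
East: Wₕ = 0.42391085; term = 0.42391085²·(1 − 0.01947743)·106/246 = 0.075923711.
South: Wₕ = 0.57608915; term = 0.57608915²·(1 − 0.15637381)·30.1/2684 = 0.0031398827.
Sum = 0.079063594.

0.0791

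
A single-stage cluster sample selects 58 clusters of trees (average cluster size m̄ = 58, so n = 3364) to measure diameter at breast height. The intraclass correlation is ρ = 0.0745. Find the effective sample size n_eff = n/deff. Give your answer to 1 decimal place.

deff = 1 + (58 − 1)·0.0745 = 1 + 4.2465 = 5.2465.
n_eff = 3364 / 5.2465 = 641.2.

641.2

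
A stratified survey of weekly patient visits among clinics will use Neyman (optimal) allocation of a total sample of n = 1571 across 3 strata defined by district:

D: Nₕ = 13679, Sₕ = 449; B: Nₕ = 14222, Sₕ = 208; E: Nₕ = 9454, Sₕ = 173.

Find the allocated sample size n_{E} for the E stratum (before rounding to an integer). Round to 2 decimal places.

Neyman allocation: nₕ = n·NₕSₕ / Σⱼ NⱼSⱼ.
Σ NⱼSⱼ = 13679·449 + 14222·208 + 9454·173 = 1.0735589 × 10^7.
n_{E} = 1571·9454·173 / (1.0735589 × 10^7) = 239.34.

239.34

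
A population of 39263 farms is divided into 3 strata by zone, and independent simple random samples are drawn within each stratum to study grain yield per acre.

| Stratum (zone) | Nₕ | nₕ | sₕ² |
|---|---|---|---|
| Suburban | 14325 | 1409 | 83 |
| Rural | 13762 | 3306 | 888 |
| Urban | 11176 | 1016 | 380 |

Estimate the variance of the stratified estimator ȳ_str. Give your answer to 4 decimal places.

Var(ȳ_str) = Σₕ Wₕ²(1 − fₕ)sₕ²/nₕ with Wₕ = Nₕ/N, N = 39263.
Suburban: Wₕ = 0.36484731; term = 0.36484731²·(1 − 0.09835951)·83/1409 = 0.0070700552.
Rural: Wₕ = 0.35050811; term = 0.35050811²·(1 − 0.24022671)·888/3306 = 0.025072075.
Urban: Wₕ = 0.28464458; term = 0.28464458²·(1 − 0.09090909)·380/1016 = 0.027548822.
Sum = 0.059690952.

0.0597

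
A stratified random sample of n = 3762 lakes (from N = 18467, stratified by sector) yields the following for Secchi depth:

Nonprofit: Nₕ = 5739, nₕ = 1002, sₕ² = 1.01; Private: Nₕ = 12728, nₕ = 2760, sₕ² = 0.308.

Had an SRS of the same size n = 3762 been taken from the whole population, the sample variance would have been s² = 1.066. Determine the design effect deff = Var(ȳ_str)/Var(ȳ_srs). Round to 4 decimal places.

Var(ȳ_str) = Σ Wₕ²(1−fₕ)sₕ²/nₕ with Wₕ = Nₕ/18467:
  Nonprofit: (5739/18467)²·(1−1002/5739)·1.01/1002 = 8.0352716 × 10^-5
  Private: (12728/18467)²·(1−2760/12728)·0.308/2760 = 4.1516156 × 10^-5
  → Var(ȳ_str) = 1.2186887 × 10^-4.
Var(ȳ_srs) = (1 − 3762/18467)·1.066/3762 = 2.2563533 × 10^-4.
deff = (1.2186887 × 10^-4) / (2.2563533 × 10^-4) = 0.5401.

0.5401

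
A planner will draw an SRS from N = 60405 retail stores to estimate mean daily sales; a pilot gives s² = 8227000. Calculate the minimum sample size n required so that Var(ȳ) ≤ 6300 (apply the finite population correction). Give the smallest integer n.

1279

Without fpc, n₀ = s²/D = 8227000/6300 = 1305.8730.
With fpc, (1 − n/N)·s²/n ≤ D requires n ≥ n₀/(1 + n₀/N) = 1305.8730/(1 + 1305.8730/60405) = 1278.2392.
Rounding up, n = 1279.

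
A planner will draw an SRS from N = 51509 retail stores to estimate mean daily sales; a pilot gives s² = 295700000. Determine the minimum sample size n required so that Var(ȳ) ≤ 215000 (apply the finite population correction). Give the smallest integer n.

1340

Without fpc, n₀ = s²/D = 295700000/215000 = 1375.3488.
With fpc, (1 − n/N)·s²/n ≤ D requires n ≥ n₀/(1 + n₀/N) = 1375.3488/(1 + 1375.3488/51509) = 1339.5805.
Rounding up, n = 1340.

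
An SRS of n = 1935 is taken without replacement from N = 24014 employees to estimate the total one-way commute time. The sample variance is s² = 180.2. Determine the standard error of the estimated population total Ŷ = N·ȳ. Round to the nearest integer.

7027

Var(Ŷ) = N²·Var(ȳ) = N²·(1 − n/N)·s²/n.
f = 1935/24014 = 0.08057800; Var(ȳ) = 0.91942200·180.2/1935 = 0.085622659.
Var(Ŷ) = 24014² · 0.085622659 = 4.9376207 × 10^7.
SE(Ŷ) = √(4.9376207 × 10^7) = 7027.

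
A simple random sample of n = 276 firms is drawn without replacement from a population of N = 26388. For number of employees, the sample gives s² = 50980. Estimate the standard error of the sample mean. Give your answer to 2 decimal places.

Under SRS without replacement, Var(ȳ) = (1 − f)·s²/n with f = n/N = 276/26388 = 0.01045930.
Var(ȳ) = (1 − 0.01045930)·50980/276 = 0.98954070·184.71014 = 182.77821.
SE(ȳ) = √(182.77821) = 13.52.

13.52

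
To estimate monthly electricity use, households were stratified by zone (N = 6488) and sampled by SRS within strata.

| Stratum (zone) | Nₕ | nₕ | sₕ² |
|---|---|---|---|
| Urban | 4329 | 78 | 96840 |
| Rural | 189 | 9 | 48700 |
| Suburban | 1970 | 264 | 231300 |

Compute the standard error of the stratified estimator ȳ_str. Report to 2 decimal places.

24.84

Var(ȳ_str) = Σₕ Wₕ²(1 − fₕ)sₕ²/nₕ with Wₕ = Nₕ/N, N = 6488.
Urban: Wₕ = 0.66723181; term = 0.66723181²·(1 − 0.01801802)·96840/78 = 542.77169.
Rural: Wₕ = 0.02913070; term = 0.02913070²·(1 − 0.04761905)·48700/9 = 4.3731974.
Suburban: Wₕ = 0.30363748; term = 0.30363748²·(1 − 0.13401015)·231300/264 = 69.951217.
Sum = 617.0961.
SE = √(617.0961) = 24.84.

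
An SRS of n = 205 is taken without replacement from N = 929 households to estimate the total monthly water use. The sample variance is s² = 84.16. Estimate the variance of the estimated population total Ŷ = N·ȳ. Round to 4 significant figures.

276100

Var(Ŷ) = N²·Var(ȳ) = N²·(1 − n/N)·s²/n.
f = 205/929 = 0.22066738; Var(ȳ) = 0.77933262·84.16/205 = 0.31994455.
Var(Ŷ) = 929² · 0.31994455 = 276125.26.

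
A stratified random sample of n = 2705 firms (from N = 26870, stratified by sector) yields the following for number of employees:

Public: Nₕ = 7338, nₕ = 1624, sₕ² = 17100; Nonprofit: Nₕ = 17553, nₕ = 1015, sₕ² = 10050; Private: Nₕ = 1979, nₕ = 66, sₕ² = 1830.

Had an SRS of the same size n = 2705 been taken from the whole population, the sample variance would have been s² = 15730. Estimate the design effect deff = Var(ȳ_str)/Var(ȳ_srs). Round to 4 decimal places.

Var(ȳ_str) = Σ Wₕ²(1−fₕ)sₕ²/nₕ with Wₕ = Nₕ/26870:
  Public: (7338/26870)²·(1−1624/7338)·17100/1624 = 0.6114947
  Nonprofit: (17553/26870)²·(1−1015/17553)·10050/1015 = 3.9810628
  Private: (1979/26870)²·(1−66/1979)·1830/66 = 0.14538935
  → Var(ȳ_str) = 4.7379469.
Var(ȳ_srs) = (1 − 2705/26870)·15730/2705 = 5.2297459.
deff = 4.7379469 / 5.2297459 = 0.9060.

0.9060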